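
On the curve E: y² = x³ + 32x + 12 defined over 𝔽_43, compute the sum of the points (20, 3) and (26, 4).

(20, 3) + (26, 4). λ = (4 - 3)/(26 - 20) ≡ 1/6 mod 43. 6⁻¹ ≡ 36 (mod 43), so λ ≡ 36.
  x = λ² - 20 - 26 = 1296 - 46 ≡ 3; y = λ·(20 - 3) - 3 ≡ 7. → (3, 7)

(3, 7)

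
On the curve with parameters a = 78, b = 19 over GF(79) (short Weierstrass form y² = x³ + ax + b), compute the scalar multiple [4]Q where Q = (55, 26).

(49, 64)

Repeated addition: build up to 4Q.
2Q: tangent at (55, 26): λ = (3·55² + 78)/(2·26) ≡ 68/52. 52⁻¹ ≡ 38 (mod 79) since 52·38 = 1976 ≡ 1, so λ ≡ 68·38 ≡ 56.
  x = λ² - 55 - 55 = 3136 - 110 ≡ 24; y = λ·(55 - 24) - 26 ≡ 51. → (24, 51)
3Q: (24, 51) + (55, 26). λ = (26 - 51)/(55 - 24) ≡ 54/31 mod 79. 31⁻¹ ≡ 51 (mod 79), so λ ≡ 68.
  x = λ² - 24 - 55 = 4624 - 79 ≡ 42; y = λ·(24 - 42) - 51 ≡ 68. → (42, 68)
4Q: (42, 68) + (55, 26). λ = (26 - 68)/(55 - 42) ≡ 37/13 mod 79. 13⁻¹ ≡ 73 (mod 79), so λ ≡ 15.
  x = λ² - 42 - 55 = 225 - 97 ≡ 49; y = λ·(42 - 49) - 68 ≡ 64. → (49, 64)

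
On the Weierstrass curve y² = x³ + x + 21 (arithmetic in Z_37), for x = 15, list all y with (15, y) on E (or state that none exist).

9, 28

x³ + 1x + 21 = 3411 ≡ 7 (mod 37).
Square roots of 7 mod 37: 9 and 28 (since 9² = 81 ≡ 7).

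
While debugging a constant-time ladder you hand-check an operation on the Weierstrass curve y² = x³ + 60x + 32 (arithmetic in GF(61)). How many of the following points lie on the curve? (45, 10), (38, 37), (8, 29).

(45, 10): 10² ≡ 39, rhs ≡ 39 → on.
(38, 37): 37² ≡ 27, rhs ≡ 27 → on.
(8, 29): 29² ≡ 48, rhs ≡ 48 → on.

3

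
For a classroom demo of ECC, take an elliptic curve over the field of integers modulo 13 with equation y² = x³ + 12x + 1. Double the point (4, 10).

tangent at (4, 10): λ = (3·4² + 12)/(2·10) ≡ 8/7. 7⁻¹ ≡ 2 (mod 13) since 7·2 = 14 ≡ 1, so λ ≡ 8·2 ≡ 3.
  x = λ² - 4 - 4 = 9 - 8 ≡ 1; y = λ·(4 - 1) - 10 ≡ 12. → (1, 12)

(1, 12)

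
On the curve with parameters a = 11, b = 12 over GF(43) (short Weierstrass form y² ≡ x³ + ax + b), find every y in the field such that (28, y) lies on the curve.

x³ + 11x + 12 = 22272 ≡ 41 (mod 43).
Square roots of 41 mod 43: 16 and 27 (since 16² = 256 ≡ 41).

16, 27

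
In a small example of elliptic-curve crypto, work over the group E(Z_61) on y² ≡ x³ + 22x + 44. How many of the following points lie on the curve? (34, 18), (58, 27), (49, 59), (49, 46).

(34, 18): 18² ≡ 19, rhs ≡ 19 → on.
(58, 27): 27² ≡ 58, rhs ≡ 12 → off.
(49, 59): 59² ≡ 4, rhs ≡ 4 → on.
(49, 46): 46² ≡ 42, rhs ≡ 4 → off.

2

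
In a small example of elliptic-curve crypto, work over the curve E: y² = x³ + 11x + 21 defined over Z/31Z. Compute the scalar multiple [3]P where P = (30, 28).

Repeated addition: build up to 3P.
2P: tangent at (30, 28): λ = (3·30² + 11)/(2·28) ≡ 14/25. 25⁻¹ ≡ 5 (mod 31) since 25·5 = 125 ≡ 1, so λ ≡ 14·5 ≡ 8.
  x = λ² - 30 - 30 = 64 - 60 ≡ 4; y = λ·(30 - 4) - 28 ≡ 25. → (4, 25)
3P: (4, 25) + (30, 28). λ = (28 - 25)/(30 - 4) ≡ 3/26 mod 31. 26⁻¹ ≡ 6 (mod 31), so λ ≡ 18.
  x = λ² - 4 - 30 = 324 - 34 ≡ 11; y = λ·(4 - 11) - 25 ≡ 4. → (11, 4)

(11, 4)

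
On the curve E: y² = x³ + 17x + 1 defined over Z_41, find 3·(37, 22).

(19, 7)

Write Q = (37, 22).
Repeated addition: build up to 3Q.
2Q: tangent at (37, 22): λ = (3·37² + 17)/(2·22) ≡ 24/3. 3⁻¹ ≡ 14 (mod 41), so λ ≡ 24·14 ≡ 8.
  x = λ² - 37 - 37 = 64 - 74 ≡ 31; y = λ·(37 - 31) - 22 ≡ 26. → (31, 26)
3Q: (31, 26) + (37, 22). λ = (22 - 26)/(37 - 31) ≡ 37/6 mod 41. 6⁻¹ ≡ 7 (mod 41) since 6·7 = 42 ≡ 1, so λ ≡ 13.
  x = λ² - 31 - 37 = 169 - 68 ≡ 19; y = λ·(31 - 19) - 26 ≡ 7. → (19, 7)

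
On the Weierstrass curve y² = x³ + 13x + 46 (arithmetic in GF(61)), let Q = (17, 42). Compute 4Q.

Repeated addition: build up to 4Q.
2Q: tangent at (17, 42): λ = (3·17² + 13)/(2·42) ≡ 26/23. 23⁻¹ ≡ 8 (mod 61) since 23·8 = 184 ≡ 1, so λ ≡ 26·8 ≡ 25.
  x = λ² - 17 - 17 = 625 - 34 ≡ 42; y = λ·(17 - 42) - 42 ≡ 4. → (42, 4)
3Q: (42, 4) + (17, 42). λ = (42 - 4)/(17 - 42) ≡ 38/36 mod 61. 36⁻¹ ≡ 39 (mod 61) since 36·39 = 1404 ≡ 1, so λ ≡ 18.
  x = λ² - 42 - 17 = 324 - 59 ≡ 21; y = λ·(42 - 21) - 4 ≡ 8. → (21, 8)
4Q: (21, 8) + (17, 42). λ = (42 - 8)/(17 - 21) ≡ 34/57 mod 61. 57⁻¹ ≡ 15 (mod 61) since 57·15 = 855 ≡ 1, so λ ≡ 22.
  x = λ² - 21 - 17 = 484 - 38 ≡ 19; y = λ·(21 - 19) - 8 ≡ 36. → (19, 36)

(19, 36)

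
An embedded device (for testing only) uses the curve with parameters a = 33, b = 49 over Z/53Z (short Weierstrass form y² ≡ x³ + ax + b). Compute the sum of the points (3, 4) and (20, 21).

(3, 4) + (20, 21). λ = (21 - 4)/(20 - 3) ≡ 17/17 mod 53. 17⁻¹ ≡ 25 (mod 53) since 17·25 = 425 ≡ 1, so λ ≡ 1.
  x = λ² - 3 - 20 = 1 - 23 ≡ 31; y = λ·(3 - 31) - 4 ≡ 21. → (31, 21)

(31, 21)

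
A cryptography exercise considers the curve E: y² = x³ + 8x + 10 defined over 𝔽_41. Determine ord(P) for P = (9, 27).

12

2P: tangent at (9, 27): λ = (3·9² + 8)/(2·27) ≡ 5/13. 13⁻¹ ≡ 19 (mod 41) since 13·19 = 247 ≡ 1, so λ ≡ 5·19 ≡ 13.
  x = λ² - 9 - 9 = 169 - 18 ≡ 28; y = λ·(9 - 28) - 27 ≡ 13. → (28, 13)
3P: (28, 13) + (9, 27). λ = (27 - 13)/(9 - 28) ≡ 14/22 mod 41. 22⁻¹ ≡ 28 (mod 41), so λ ≡ 23.
  x = λ² - 28 - 9 = 529 - 37 ≡ 0; y = λ·(28 - 0) - 13 ≡ 16. → (0, 16)
4P: (0, 16) + (9, 27). λ = (27 - 16)/(9 - 0) ≡ 11/9 mod 41. 9⁻¹ ≡ 32 (mod 41), so λ ≡ 24.
  x = λ² - 0 - 9 = 576 - 9 ≡ 34; y = λ·(0 - 34) - 16 ≡ 29. → (34, 29)
5P: (34, 29) + (9, 27). λ = (27 - 29)/(9 - 34) ≡ 39/16 mod 41. 16⁻¹ ≡ 18 (mod 41) since 16·18 = 288 ≡ 1, so λ ≡ 5.
  x = λ² - 34 - 9 = 25 - 43 ≡ 23; y = λ·(34 - 23) - 29 ≡ 26. → (23, 26)
6P: (23, 26) + (9, 27). λ = (27 - 26)/(9 - 23) ≡ 1/27 mod 41. 27⁻¹ ≡ 38 (mod 41), so λ ≡ 38.
  x = λ² - 23 - 9 = 1444 - 32 ≡ 18; y = λ·(23 - 18) - 26 ≡ 0. → (18, 0)
7P: (18, 0) + (9, 27). λ = (27 - 0)/(9 - 18) ≡ 27/32 mod 41. 32⁻¹ ≡ 9 (mod 41), so λ ≡ 38.
  x = λ² - 18 - 9 = 1444 - 27 ≡ 23; y = λ·(18 - 23) - 0 ≡ 15. → (23, 15)
8P: (23, 15) + (9, 27). λ = (27 - 15)/(9 - 23) ≡ 12/27 mod 41. 27⁻¹ ≡ 38 (mod 41) since 27·38 = 1026 ≡ 1, so λ ≡ 5.
  x = λ² - 23 - 9 = 25 - 32 ≡ 34; y = λ·(23 - 34) - 15 ≡ 12. → (34, 12)
9P: (34, 12) + (9, 27). λ = (27 - 12)/(9 - 34) ≡ 15/16 mod 41. 16⁻¹ ≡ 18 (mod 41), so λ ≡ 24.
  x = λ² - 34 - 9 = 576 - 43 ≡ 0; y = λ·(34 - 0) - 12 ≡ 25. → (0, 25)
10P: (0, 25) + (9, 27). λ = (27 - 25)/(9 - 0) ≡ 2/9 mod 41. 9⁻¹ ≡ 32 (mod 41), so λ ≡ 23.
  x = λ² - 0 - 9 = 529 - 9 ≡ 28; y = λ·(0 - 28) - 25 ≡ 28. → (28, 28)
11P: (28, 28) + (9, 27). λ = (27 - 28)/(9 - 28) ≡ 40/22 mod 41. 22⁻¹ ≡ 28 (mod 41) since 22·28 = 616 ≡ 1, so λ ≡ 13.
  x = λ² - 28 - 9 = 169 - 37 ≡ 9; y = λ·(28 - 9) - 28 ≡ 14. → (9, 14)
12P: (9, 14) + (9, 27): same x and y₁ ≡ -y₂, so the sum is the point at infinity.
12P = the point at infinity, so the order is 12.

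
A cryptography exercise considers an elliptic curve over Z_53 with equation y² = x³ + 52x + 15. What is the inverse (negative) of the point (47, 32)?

(47, 21)

-(47, 32) = (47, -32 mod 53) = (47, 21).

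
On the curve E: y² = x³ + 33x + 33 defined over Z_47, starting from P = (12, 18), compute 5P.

(12, 18)

Double-and-add on 5 = (101)₂. Start with P = (12, 18) for the leading 1-bit.
double: tangent at (12, 18): λ = (3·12² + 33)/(2·18) ≡ 42/36. 36⁻¹ ≡ 17 (mod 47), so λ ≡ 42·17 ≡ 9.
  x = λ² - 12 - 12 = 81 - 24 ≡ 10; y = λ·(12 - 10) - 18 ≡ 0. → (10, 0)
double: (10, 0) + (10, 0): same x and y₁ ≡ -y₂, so the sum is 𝒪.
add P: 𝒪 + (12, 18) = (12, 18) (identity).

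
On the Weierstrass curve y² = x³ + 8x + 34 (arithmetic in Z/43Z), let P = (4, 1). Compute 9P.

Repeated addition: build up to 9P.
2P: tangent at (4, 1): λ = (3·4² + 8)/(2·1) ≡ 13/2. 2⁻¹ ≡ 22 (mod 43), so λ ≡ 13·22 ≡ 28.
  x = λ² - 4 - 4 = 784 - 8 ≡ 2; y = λ·(4 - 2) - 1 ≡ 12. → (2, 12)
3P: (2, 12) + (4, 1). λ = (1 - 12)/(4 - 2) ≡ 32/2 mod 43. 2⁻¹ ≡ 22 (mod 43) since 2·22 = 44 ≡ 1, so λ ≡ 16.
  x = λ² - 2 - 4 = 256 - 6 ≡ 35; y = λ·(2 - 35) - 12 ≡ 19. → (35, 19)
4P: (35, 19) + (4, 1). λ = (1 - 19)/(4 - 35) ≡ 25/12 mod 43. 12⁻¹ ≡ 18 (mod 43), so λ ≡ 20.
  x = λ² - 35 - 4 = 400 - 39 ≡ 17; y = λ·(35 - 17) - 19 ≡ 40. → (17, 40)
5P: (17, 40) + (4, 1). λ = (1 - 40)/(4 - 17) ≡ 4/30 mod 43. 30⁻¹ ≡ 33 (mod 43) since 30·33 = 990 ≡ 1, so λ ≡ 3.
  x = λ² - 17 - 4 = 9 - 21 ≡ 31; y = λ·(17 - 31) - 40 ≡ 4. → (31, 4)
6P: (31, 4) + (4, 1). λ = (1 - 4)/(4 - 31) ≡ 40/16 mod 43. 16⁻¹ ≡ 35 (mod 43), so λ ≡ 24.
  x = λ² - 31 - 4 = 576 - 35 ≡ 25; y = λ·(31 - 25) - 4 ≡ 11. → (25, 11)
7P: (25, 11) + (4, 1). λ = (1 - 11)/(4 - 25) ≡ 33/22 mod 43. 22⁻¹ ≡ 2 (mod 43), so λ ≡ 23.
  x = λ² - 25 - 4 = 529 - 29 ≡ 27; y = λ·(25 - 27) - 11 ≡ 29. → (27, 29)
8P: (27, 29) + (4, 1). λ = (1 - 29)/(4 - 27) ≡ 15/20 mod 43. 20⁻¹ ≡ 28 (mod 43) since 20·28 = 560 ≡ 1, so λ ≡ 33.
  x = λ² - 27 - 4 = 1089 - 31 ≡ 26; y = λ·(27 - 26) - 29 ≡ 4. → (26, 4)
9P: (26, 4) + (4, 1). λ = (1 - 4)/(4 - 26) ≡ 40/21 mod 43. 21⁻¹ ≡ 41 (mod 43) since 21·41 = 861 ≡ 1, so λ ≡ 6.
  x = λ² - 26 - 4 = 36 - 30 ≡ 6; y = λ·(26 - 6) - 4 ≡ 30. → (6, 30)

(6, 30)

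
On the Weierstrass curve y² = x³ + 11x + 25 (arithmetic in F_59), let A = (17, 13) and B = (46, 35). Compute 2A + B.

First 2A:
Repeated addition: build up to 2A.
2A: tangent at (17, 13): λ = (3·17² + 11)/(2·13) ≡ 52/26. 26⁻¹ ≡ 25 (mod 59) since 26·25 = 650 ≡ 1, so λ ≡ 52·25 ≡ 2.
  x = λ² - 17 - 17 = 4 - 34 ≡ 29; y = λ·(17 - 29) - 13 ≡ 22. → (29, 22)
2A = (29, 22).
Finally 2A + B:
(29, 22) + (46, 35). λ = (35 - 22)/(46 - 29) ≡ 13/17 mod 59. 17⁻¹ ≡ 7 (mod 59), so λ ≡ 32.
  x = λ² - 29 - 46 = 1024 - 75 ≡ 5; y = λ·(29 - 5) - 22 ≡ 38. → (5, 38)

(5, 38)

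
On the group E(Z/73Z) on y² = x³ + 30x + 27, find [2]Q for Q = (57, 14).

(23, 6)

tangent at (57, 14): λ = (3·57² + 30)/(2·14) ≡ 68/28. 28⁻¹ ≡ 60 (mod 73), so λ ≡ 68·60 ≡ 65.
  x = λ² - 57 - 57 = 4225 - 114 ≡ 23; y = λ·(57 - 23) - 14 ≡ 6. → (23, 6)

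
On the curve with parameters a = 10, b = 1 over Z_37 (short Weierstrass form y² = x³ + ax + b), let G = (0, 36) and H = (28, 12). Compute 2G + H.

(22, 19)

First 2G:
Repeated addition: build up to 2G.
2G: tangent at (0, 36): λ = (3·0² + 10)/(2·36) ≡ 10/35. 35⁻¹ ≡ 18 (mod 37) since 35·18 = 630 ≡ 1, so λ ≡ 10·18 ≡ 32.
  x = λ² - 0 - 0 = 1024 - 0 ≡ 25; y = λ·(0 - 25) - 36 ≡ 15. → (25, 15)
2G = (25, 15).
Finally 2G + H:
(25, 15) + (28, 12). λ = (12 - 15)/(28 - 25) ≡ 34/3 mod 37. 3⁻¹ ≡ 25 (mod 37), so λ ≡ 36.
  x = λ² - 25 - 28 = 1296 - 53 ≡ 22; y = λ·(25 - 22) - 15 ≡ 19. → (22, 19)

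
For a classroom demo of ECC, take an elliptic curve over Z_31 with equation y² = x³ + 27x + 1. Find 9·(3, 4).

Write Q = (3, 4).
Double-and-add on 9 = (1001)₂. Start with Q = (3, 4) for the leading 1-bit.
double: tangent at (3, 4): λ = (3·3² + 27)/(2·4) ≡ 23/8. 8⁻¹ ≡ 4 (mod 31), so λ ≡ 23·4 ≡ 30.
  x = λ² - 3 - 3 = 900 - 6 ≡ 26; y = λ·(3 - 26) - 4 ≡ 19. → (26, 19)
double: tangent at (26, 19): λ = (3·26² + 27)/(2·19) ≡ 9/7. 7⁻¹ ≡ 9 (mod 31), so λ ≡ 9·9 ≡ 19.
  x = λ² - 26 - 26 = 361 - 52 ≡ 30; y = λ·(26 - 30) - 19 ≡ 29. → (30, 29)
double: tangent at (30, 29): λ = (3·30² + 27)/(2·29) ≡ 30/27. 27⁻¹ ≡ 23 (mod 31), so λ ≡ 30·23 ≡ 8.
  x = λ² - 30 - 30 = 64 - 60 ≡ 4; y = λ·(30 - 4) - 29 ≡ 24. → (4, 24)
add Q: (4, 24) + (3, 4). λ = (4 - 24)/(3 - 4) ≡ 11/30 mod 31. 30⁻¹ ≡ 30 (mod 31) since 30·30 = 900 ≡ 1, so λ ≡ 20.
  x = λ² - 4 - 3 = 400 - 7 ≡ 21; y = λ·(4 - 21) - 24 ≡ 8. → (21, 8)

(21, 8)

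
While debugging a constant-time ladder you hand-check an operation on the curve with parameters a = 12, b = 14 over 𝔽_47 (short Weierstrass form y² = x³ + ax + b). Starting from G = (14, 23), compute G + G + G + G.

Repeated addition: build up to 4G.
2G: tangent at (14, 23): λ = (3·14² + 12)/(2·23) ≡ 36/46. 46⁻¹ ≡ 46 (mod 47), so λ ≡ 36·46 ≡ 11.
  x = λ² - 14 - 14 = 121 - 28 ≡ 46; y = λ·(14 - 46) - 23 ≡ 1. → (46, 1)
3G: (46, 1) + (14, 23). λ = (23 - 1)/(14 - 46) ≡ 22/15 mod 47. 15⁻¹ ≡ 22 (mod 47), so λ ≡ 14.
  x = λ² - 46 - 14 = 196 - 60 ≡ 42; y = λ·(46 - 42) - 1 ≡ 8. → (42, 8)
4G: (42, 8) + (14, 23). λ = (23 - 8)/(14 - 42) ≡ 15/19 mod 47. 19⁻¹ ≡ 5 (mod 47), so λ ≡ 28.
  x = λ² - 42 - 14 = 784 - 56 ≡ 23; y = λ·(42 - 23) - 8 ≡ 7. → (23, 7)

(23, 7)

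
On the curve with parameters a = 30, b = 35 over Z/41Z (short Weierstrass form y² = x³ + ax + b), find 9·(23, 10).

Write P = (23, 10).
Repeated addition: build up to 9P.
2P: tangent at (23, 10): λ = (3·23² + 30)/(2·10) ≡ 18/20. 20⁻¹ ≡ 39 (mod 41) since 20·39 = 780 ≡ 1, so λ ≡ 18·39 ≡ 5.
  x = λ² - 23 - 23 = 25 - 46 ≡ 20; y = λ·(23 - 20) - 10 ≡ 5. → (20, 5)
3P: (20, 5) + (23, 10). λ = (10 - 5)/(23 - 20) ≡ 5/3 mod 41. 3⁻¹ ≡ 14 (mod 41), so λ ≡ 29.
  x = λ² - 20 - 23 = 841 - 43 ≡ 19; y = λ·(20 - 19) - 5 ≡ 24. → (19, 24)
4P: (19, 24) + (23, 10). λ = (10 - 24)/(23 - 19) ≡ 27/4 mod 41. 4⁻¹ ≡ 31 (mod 41), so λ ≡ 17.
  x = λ² - 19 - 23 = 289 - 42 ≡ 1; y = λ·(19 - 1) - 24 ≡ 36. → (1, 36)
5P: (1, 36) + (23, 10). λ = (10 - 36)/(23 - 1) ≡ 15/22 mod 41. 22⁻¹ ≡ 28 (mod 41), so λ ≡ 10.
  x = λ² - 1 - 23 = 100 - 24 ≡ 35; y = λ·(1 - 35) - 36 ≡ 34. → (35, 34)
6P: (35, 34) + (23, 10). λ = (10 - 34)/(23 - 35) ≡ 17/29 mod 41. 29⁻¹ ≡ 17 (mod 41) since 29·17 = 493 ≡ 1, so λ ≡ 2.
  x = λ² - 35 - 23 = 4 - 58 ≡ 28; y = λ·(35 - 28) - 34 ≡ 21. → (28, 21)
7P: (28, 21) + (23, 10). λ = (10 - 21)/(23 - 28) ≡ 30/36 mod 41. 36⁻¹ ≡ 8 (mod 41) since 36·8 = 288 ≡ 1, so λ ≡ 35.
  x = λ² - 28 - 23 = 1225 - 51 ≡ 26; y = λ·(28 - 26) - 21 ≡ 8. → (26, 8)
8P: (26, 8) + (23, 10). λ = (10 - 8)/(23 - 26) ≡ 2/38 mod 41. 38⁻¹ ≡ 27 (mod 41), so λ ≡ 13.
  x = λ² - 26 - 23 = 169 - 49 ≡ 38; y = λ·(26 - 38) - 8 ≡ 0. → (38, 0)
9P: (38, 0) + (23, 10). λ = (10 - 0)/(23 - 38) ≡ 10/26 mod 41. 26⁻¹ ≡ 30 (mod 41), so λ ≡ 13.
  x = λ² - 38 - 23 = 169 - 61 ≡ 26; y = λ·(38 - 26) - 0 ≡ 33. → (26, 33)

(26, 33)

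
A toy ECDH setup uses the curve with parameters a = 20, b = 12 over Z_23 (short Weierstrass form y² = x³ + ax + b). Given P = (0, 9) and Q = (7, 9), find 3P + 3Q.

First 3P:
Repeated addition: build up to 3P.
2P: tangent at (0, 9): λ = (3·0² + 20)/(2·9) ≡ 20/18. 18⁻¹ ≡ 9 (mod 23), so λ ≡ 20·9 ≡ 19.
  x = λ² - 0 - 0 = 361 - 0 ≡ 16; y = λ·(0 - 16) - 9 ≡ 9. → (16, 9)
3P: (16, 9) + (0, 9). λ = (9 - 9)/(0 - 16) ≡ 0/7 mod 23. 7⁻¹ ≡ 10 (mod 23) since 7·10 = 70 ≡ 1, so λ ≡ 0.
  x = λ² - 16 - 0 = 0 - 16 ≡ 7; y = λ·(16 - 7) - 9 ≡ 14. → (7, 14)
3P = (7, 14).
Next 3Q:
Repeated addition: build up to 3Q.
2Q: tangent at (7, 9): λ = (3·7² + 20)/(2·9) ≡ 6/18. 18⁻¹ ≡ 9 (mod 23) since 18·9 = 162 ≡ 1, so λ ≡ 6·9 ≡ 8.
  x = λ² - 7 - 7 = 64 - 14 ≡ 4; y = λ·(7 - 4) - 9 ≡ 15. → (4, 15)
3Q: (4, 15) + (7, 9). λ = (9 - 15)/(7 - 4) ≡ 17/3 mod 23. 3⁻¹ ≡ 8 (mod 23) since 3·8 = 24 ≡ 1, so λ ≡ 21.
  x = λ² - 4 - 7 = 441 - 11 ≡ 16; y = λ·(4 - 16) - 15 ≡ 9. → (16, 9)
3Q = (16, 9).
Finally 3P + 3Q:
(7, 14) + (16, 9). λ = (9 - 14)/(16 - 7) ≡ 18/9 mod 23. 9⁻¹ ≡ 18 (mod 23), so λ ≡ 2.
  x = λ² - 7 - 16 = 4 - 23 ≡ 4; y = λ·(7 - 4) - 14 ≡ 15. → (4, 15)

(4, 15)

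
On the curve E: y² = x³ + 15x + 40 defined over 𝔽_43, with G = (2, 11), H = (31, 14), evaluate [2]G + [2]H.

(28, 3)

First 2G:
Repeated addition: build up to 2G.
2G: tangent at (2, 11): λ = (3·2² + 15)/(2·11) ≡ 27/22. 22⁻¹ ≡ 2 (mod 43), so λ ≡ 27·2 ≡ 11.
  x = λ² - 2 - 2 = 121 - 4 ≡ 31; y = λ·(2 - 31) - 11 ≡ 14. → (31, 14)
2G = (31, 14).
Next 2H:
Repeated addition: build up to 2H.
2H: tangent at (31, 14): λ = (3·31² + 15)/(2·14) ≡ 17/28. 28⁻¹ ≡ 20 (mod 43) since 28·20 = 560 ≡ 1, so λ ≡ 17·20 ≡ 39.
  x = λ² - 31 - 31 = 1521 - 62 ≡ 40; y = λ·(31 - 40) - 14 ≡ 22. → (40, 22)
2H = (40, 22).
Finally 2G + 2H:
(31, 14) + (40, 22). λ = (22 - 14)/(40 - 31) ≡ 8/9 mod 43. 9⁻¹ ≡ 24 (mod 43) since 9·24 = 216 ≡ 1, so λ ≡ 20.
  x = λ² - 31 - 40 = 400 - 71 ≡ 28; y = λ·(31 - 28) - 14 ≡ 3. → (28, 3)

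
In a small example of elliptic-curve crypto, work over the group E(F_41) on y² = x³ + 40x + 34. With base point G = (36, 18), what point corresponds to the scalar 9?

(11, 40)

Double-and-add on 9 = (1001)₂. Start with G = (36, 18) for the leading 1-bit.
double: tangent at (36, 18): λ = (3·36² + 40)/(2·18) ≡ 33/36. 36⁻¹ ≡ 8 (mod 41), so λ ≡ 33·8 ≡ 18.
  x = λ² - 36 - 36 = 324 - 72 ≡ 6; y = λ·(36 - 6) - 18 ≡ 30. → (6, 30)
double: tangent at (6, 30): λ = (3·6² + 40)/(2·30) ≡ 25/19. 19⁻¹ ≡ 13 (mod 41) since 19·13 = 247 ≡ 1, so λ ≡ 25·13 ≡ 38.
  x = λ² - 6 - 6 = 1444 - 12 ≡ 38; y = λ·(6 - 38) - 30 ≡ 25. → (38, 25)
double: tangent at (38, 25): λ = (3·38² + 40)/(2·25) ≡ 26/9. 9⁻¹ ≡ 32 (mod 41), so λ ≡ 26·32 ≡ 12.
  x = λ² - 38 - 38 = 144 - 76 ≡ 27; y = λ·(38 - 27) - 25 ≡ 25. → (27, 25)
add G: (27, 25) + (36, 18). λ = (18 - 25)/(36 - 27) ≡ 34/9 mod 41. 9⁻¹ ≡ 32 (mod 41), so λ ≡ 22.
  x = λ² - 27 - 36 = 484 - 63 ≡ 11; y = λ·(27 - 11) - 25 ≡ 40. → (11, 40)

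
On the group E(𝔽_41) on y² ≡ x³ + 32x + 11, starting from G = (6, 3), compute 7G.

(26, 25)

Double-and-add on 7 = (111)₂. Start with G = (6, 3) for the leading 1-bit.
double: tangent at (6, 3): λ = (3·6² + 32)/(2·3) ≡ 17/6. 6⁻¹ ≡ 7 (mod 41), so λ ≡ 17·7 ≡ 37.
  x = λ² - 6 - 6 = 1369 - 12 ≡ 4; y = λ·(6 - 4) - 3 ≡ 30. → (4, 30)
add G: (4, 30) + (6, 3). λ = (3 - 30)/(6 - 4) ≡ 14/2 mod 41. 2⁻¹ ≡ 21 (mod 41) since 2·21 = 42 ≡ 1, so λ ≡ 7.
  x = λ² - 4 - 6 = 49 - 10 ≡ 39; y = λ·(4 - 39) - 30 ≡ 12. → (39, 12)
double: tangent at (39, 12): λ = (3·39² + 32)/(2·12) ≡ 3/24. 24⁻¹ ≡ 12 (mod 41), so λ ≡ 3·12 ≡ 36.
  x = λ² - 39 - 39 = 1296 - 78 ≡ 29; y = λ·(39 - 29) - 12 ≡ 20. → (29, 20)
add G: (29, 20) + (6, 3). λ = (3 - 20)/(6 - 29) ≡ 24/18 mod 41. 18⁻¹ ≡ 16 (mod 41) since 18·16 = 288 ≡ 1, so λ ≡ 15.
  x = λ² - 29 - 6 = 225 - 35 ≡ 26; y = λ·(29 - 26) - 20 ≡ 25. → (26, 25)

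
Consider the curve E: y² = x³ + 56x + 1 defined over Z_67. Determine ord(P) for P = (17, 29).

2P: tangent at (17, 29): λ = (3·17² + 56)/(2·29) ≡ 52/58. 58⁻¹ ≡ 52 (mod 67) since 58·52 = 3016 ≡ 1, so λ ≡ 52·52 ≡ 24.
  x = λ² - 17 - 17 = 576 - 34 ≡ 6; y = λ·(17 - 6) - 29 ≡ 34. → (6, 34)
3P: (6, 34) + (17, 29). λ = (29 - 34)/(17 - 6) ≡ 62/11 mod 67. 11⁻¹ ≡ 61 (mod 67) since 11·61 = 671 ≡ 1, so λ ≡ 30.
  x = λ² - 6 - 17 = 900 - 23 ≡ 6; y = λ·(6 - 6) - 34 ≡ 33. → (6, 33)
4P: (6, 33) + (17, 29). λ = (29 - 33)/(17 - 6) ≡ 63/11 mod 67. 11⁻¹ ≡ 61 (mod 67) since 11·61 = 671 ≡ 1, so λ ≡ 24.
  x = λ² - 6 - 17 = 576 - 23 ≡ 17; y = λ·(6 - 17) - 33 ≡ 38. → (17, 38)
5P: (17, 38) + (17, 29): same x and y₁ ≡ -y₂, so the sum is ∞.
5P = ∞, so the order is 5.

5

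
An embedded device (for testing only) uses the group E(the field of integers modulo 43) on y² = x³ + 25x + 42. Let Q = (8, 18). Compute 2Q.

(42, 4)

tangent at (8, 18): λ = (3·8² + 25)/(2·18) ≡ 2/36. 36⁻¹ ≡ 6 (mod 43), so λ ≡ 2·6 ≡ 12.
  x = λ² - 8 - 8 = 144 - 16 ≡ 42; y = λ·(8 - 42) - 18 ≡ 4. → (42, 4)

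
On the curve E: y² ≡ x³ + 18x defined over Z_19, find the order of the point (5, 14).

2P: tangent at (5, 14): λ = (3·5² + 18)/(2·14) ≡ 17/9. 9⁻¹ ≡ 17 (mod 19), so λ ≡ 17·17 ≡ 4.
  x = λ² - 5 - 5 = 16 - 10 ≡ 6; y = λ·(5 - 6) - 14 ≡ 1. → (6, 1)
3P: (6, 1) + (5, 14). λ = (14 - 1)/(5 - 6) ≡ 13/18 mod 19. 18⁻¹ ≡ 18 (mod 19), so λ ≡ 6.
  x = λ² - 6 - 5 = 36 - 11 ≡ 6; y = λ·(6 - 6) - 1 ≡ 18. → (6, 18)
4P: (6, 18) + (5, 14). λ = (14 - 18)/(5 - 6) ≡ 15/18 mod 19. 18⁻¹ ≡ 18 (mod 19) since 18·18 = 324 ≡ 1, so λ ≡ 4.
  x = λ² - 6 - 5 = 16 - 11 ≡ 5; y = λ·(6 - 5) - 18 ≡ 5. → (5, 5)
5P: (5, 5) + (5, 14): same x and y₁ ≡ -y₂, so the sum is 𝒪.
5P = 𝒪, so the order is 5.

5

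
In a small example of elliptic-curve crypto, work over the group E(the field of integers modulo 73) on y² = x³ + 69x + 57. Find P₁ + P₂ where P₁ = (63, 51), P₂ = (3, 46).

(63, 51) + (3, 46). λ = (46 - 51)/(3 - 63) ≡ 68/13 mod 73. 13⁻¹ ≡ 45 (mod 73), so λ ≡ 67.
  x = λ² - 63 - 3 = 4489 - 66 ≡ 43; y = λ·(63 - 43) - 51 ≡ 48. → (43, 48)

(43, 48)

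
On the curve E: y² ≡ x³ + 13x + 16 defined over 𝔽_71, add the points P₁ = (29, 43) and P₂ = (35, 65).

(52, 62)

(29, 43) + (35, 65). λ = (65 - 43)/(35 - 29) ≡ 22/6 mod 71. 6⁻¹ ≡ 12 (mod 71), so λ ≡ 51.
  x = λ² - 29 - 35 = 2601 - 64 ≡ 52; y = λ·(29 - 52) - 43 ≡ 62. → (52, 62)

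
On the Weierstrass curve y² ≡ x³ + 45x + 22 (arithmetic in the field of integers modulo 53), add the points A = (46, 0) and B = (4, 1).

(49, 19)

(46, 0) + (4, 1). λ = (1 - 0)/(4 - 46) ≡ 1/11 mod 53. 11⁻¹ ≡ 29 (mod 53) since 11·29 = 319 ≡ 1, so λ ≡ 29.
  x = λ² - 46 - 4 = 841 - 50 ≡ 49; y = λ·(46 - 49) - 0 ≡ 19. → (49, 19)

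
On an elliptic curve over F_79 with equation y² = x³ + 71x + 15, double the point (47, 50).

(72, 53)

tangent at (47, 50): λ = (3·47² + 71)/(2·50) ≡ 62/21. 21⁻¹ ≡ 64 (mod 79), so λ ≡ 62·64 ≡ 18.
  x = λ² - 47 - 47 = 324 - 94 ≡ 72; y = λ·(47 - 72) - 50 ≡ 53. → (72, 53)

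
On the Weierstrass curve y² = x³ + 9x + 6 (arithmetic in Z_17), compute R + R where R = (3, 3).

(13, 5)

tangent at (3, 3): λ = (3·3² + 9)/(2·3) ≡ 2/6. 6⁻¹ ≡ 3 (mod 17) since 6·3 = 18 ≡ 1, so λ ≡ 2·3 ≡ 6.
  x = λ² - 3 - 3 = 36 - 6 ≡ 13; y = λ·(3 - 13) - 3 ≡ 5. → (13, 5)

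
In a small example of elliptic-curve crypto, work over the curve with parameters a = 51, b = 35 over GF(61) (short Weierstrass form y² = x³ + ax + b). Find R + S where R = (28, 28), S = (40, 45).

(20, 24)

(28, 28) + (40, 45). λ = (45 - 28)/(40 - 28) ≡ 17/12 mod 61. 12⁻¹ ≡ 56 (mod 61) since 12·56 = 672 ≡ 1, so λ ≡ 37.
  x = λ² - 28 - 40 = 1369 - 68 ≡ 20; y = λ·(28 - 20) - 28 ≡ 24. → (20, 24)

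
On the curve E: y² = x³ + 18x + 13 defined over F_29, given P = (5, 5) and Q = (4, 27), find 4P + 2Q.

(10, 2)

First 4P:
Repeated addition: build up to 4P.
2P: tangent at (5, 5): λ = (3·5² + 18)/(2·5) ≡ 6/10. 10⁻¹ ≡ 3 (mod 29), so λ ≡ 6·3 ≡ 18.
  x = λ² - 5 - 5 = 324 - 10 ≡ 24; y = λ·(5 - 24) - 5 ≡ 1. → (24, 1)
3P: (24, 1) + (5, 5). λ = (5 - 1)/(5 - 24) ≡ 4/10 mod 29. 10⁻¹ ≡ 3 (mod 29), so λ ≡ 12.
  x = λ² - 24 - 5 = 144 - 29 ≡ 28; y = λ·(24 - 28) - 1 ≡ 9. → (28, 9)
4P: (28, 9) + (5, 5). λ = (5 - 9)/(5 - 28) ≡ 25/6 mod 29. 6⁻¹ ≡ 5 (mod 29) since 6·5 = 30 ≡ 1, so λ ≡ 9.
  x = λ² - 28 - 5 = 81 - 33 ≡ 19; y = λ·(28 - 19) - 9 ≡ 14. → (19, 14)
4P = (19, 14).
Next 2Q:
Repeated addition: build up to 2Q.
2Q: tangent at (4, 27): λ = (3·4² + 18)/(2·27) ≡ 8/25. 25⁻¹ ≡ 7 (mod 29), so λ ≡ 8·7 ≡ 27.
  x = λ² - 4 - 4 = 729 - 8 ≡ 25; y = λ·(4 - 25) - 27 ≡ 15. → (25, 15)
2Q = (25, 15).
Finally 4P + 2Q:
(19, 14) + (25, 15). λ = (15 - 14)/(25 - 19) ≡ 1/6 mod 29. 6⁻¹ ≡ 5 (mod 29) since 6·5 = 30 ≡ 1, so λ ≡ 5.
  x = λ² - 19 - 25 = 25 - 44 ≡ 10; y = λ·(19 - 10) - 14 ≡ 2. → (10, 2)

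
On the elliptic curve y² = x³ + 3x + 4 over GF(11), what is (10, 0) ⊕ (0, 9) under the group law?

(10, 0) + (0, 9). λ = (9 - 0)/(0 - 10) ≡ 9/1 mod 11. 1⁻¹ ≡ 1 (mod 11), so λ ≡ 9.
  x = λ² - 10 - 0 = 81 - 10 ≡ 5; y = λ·(10 - 5) - 0 ≡ 1. → (5, 1)

(5, 1)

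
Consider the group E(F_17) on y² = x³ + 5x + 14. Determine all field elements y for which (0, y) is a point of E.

x³ + 5x + 14 = 14 ≡ 14 (mod 17).
14 is a non-residue mod 17; no y exists.

none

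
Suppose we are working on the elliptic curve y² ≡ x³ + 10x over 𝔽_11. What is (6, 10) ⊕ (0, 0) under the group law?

(9, 7)

(6, 10) + (0, 0). λ = (0 - 10)/(0 - 6) ≡ 1/5 mod 11. 5⁻¹ ≡ 9 (mod 11) since 5·9 = 45 ≡ 1, so λ ≡ 9.
  x = λ² - 6 - 0 = 81 - 6 ≡ 9; y = λ·(6 - 9) - 10 ≡ 7. → (9, 7)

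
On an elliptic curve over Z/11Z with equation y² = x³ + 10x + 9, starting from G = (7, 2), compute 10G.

(1, 8)

Double-and-add on 10 = (1010)₂. Start with G = (7, 2) for the leading 1-bit.
double: tangent at (7, 2): λ = (3·7² + 10)/(2·2) ≡ 3/4. 4⁻¹ ≡ 3 (mod 11) since 4·3 = 12 ≡ 1, so λ ≡ 3·3 ≡ 9.
  x = λ² - 7 - 7 = 81 - 14 ≡ 1; y = λ·(7 - 1) - 2 ≡ 8. → (1, 8)
double: tangent at (1, 8): λ = (3·1² + 10)/(2·8) ≡ 2/5. 5⁻¹ ≡ 9 (mod 11), so λ ≡ 2·9 ≡ 7.
  x = λ² - 1 - 1 = 49 - 2 ≡ 3; y = λ·(1 - 3) - 8 ≡ 0. → (3, 0)
add G: (3, 0) + (7, 2). λ = (2 - 0)/(7 - 3) ≡ 2/4 mod 11. 4⁻¹ ≡ 3 (mod 11), so λ ≡ 6.
  x = λ² - 3 - 7 = 36 - 10 ≡ 4; y = λ·(3 - 4) - 0 ≡ 5. → (4, 5)
double: tangent at (4, 5): λ = (3·4² + 10)/(2·5) ≡ 3/10. 10⁻¹ ≡ 10 (mod 11), so λ ≡ 3·10 ≡ 8.
  x = λ² - 4 - 4 = 64 - 8 ≡ 1; y = λ·(4 - 1) - 5 ≡ 8. → (1, 8)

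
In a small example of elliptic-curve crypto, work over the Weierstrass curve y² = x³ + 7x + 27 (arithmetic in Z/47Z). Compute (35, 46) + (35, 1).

The two points share x = 35 and their y-coordinates satisfy 46 + 1 ≡ 0 (mod 47), so they are inverses. Their sum is 𝒪.

O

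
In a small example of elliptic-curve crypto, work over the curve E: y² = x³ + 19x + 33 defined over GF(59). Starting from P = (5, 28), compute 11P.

(52, 18)

Repeated addition: build up to 11P.
2P: tangent at (5, 28): λ = (3·5² + 19)/(2·28) ≡ 35/56. 56⁻¹ ≡ 39 (mod 59) since 56·39 = 2184 ≡ 1, so λ ≡ 35·39 ≡ 8.
  x = λ² - 5 - 5 = 64 - 10 ≡ 54; y = λ·(5 - 54) - 28 ≡ 52. → (54, 52)
3P: (54, 52) + (5, 28). λ = (28 - 52)/(5 - 54) ≡ 35/10 mod 59. 10⁻¹ ≡ 6 (mod 59), so λ ≡ 33.
  x = λ² - 54 - 5 = 1089 - 59 ≡ 27; y = λ·(54 - 27) - 52 ≡ 13. → (27, 13)
4P: (27, 13) + (5, 28). λ = (28 - 13)/(5 - 27) ≡ 15/37 mod 59. 37⁻¹ ≡ 8 (mod 59), so λ ≡ 2.
  x = λ² - 27 - 5 = 4 - 32 ≡ 31; y = λ·(27 - 31) - 13 ≡ 38. → (31, 38)
5P: (31, 38) + (5, 28). λ = (28 - 38)/(5 - 31) ≡ 49/33 mod 59. 33⁻¹ ≡ 34 (mod 59), so λ ≡ 14.
  x = λ² - 31 - 5 = 196 - 36 ≡ 42; y = λ·(31 - 42) - 38 ≡ 44. → (42, 44)
6P: (42, 44) + (5, 28). λ = (28 - 44)/(5 - 42) ≡ 43/22 mod 59. 22⁻¹ ≡ 51 (mod 59) since 22·51 = 1122 ≡ 1, so λ ≡ 10.
  x = λ² - 42 - 5 = 100 - 47 ≡ 53; y = λ·(42 - 53) - 44 ≡ 23. → (53, 23)
7P: (53, 23) + (5, 28). λ = (28 - 23)/(5 - 53) ≡ 5/11 mod 59. 11⁻¹ ≡ 43 (mod 59) since 11·43 = 473 ≡ 1, so λ ≡ 38.
  x = λ² - 53 - 5 = 1444 - 58 ≡ 29; y = λ·(53 - 29) - 23 ≡ 4. → (29, 4)
8P: (29, 4) + (5, 28). λ = (28 - 4)/(5 - 29) ≡ 24/35 mod 59. 35⁻¹ ≡ 27 (mod 59), so λ ≡ 58.
  x = λ² - 29 - 5 = 3364 - 34 ≡ 26; y = λ·(29 - 26) - 4 ≡ 52. → (26, 52)
9P: (26, 52) + (5, 28). λ = (28 - 52)/(5 - 26) ≡ 35/38 mod 59. 38⁻¹ ≡ 14 (mod 59), so λ ≡ 18.
  x = λ² - 26 - 5 = 324 - 31 ≡ 57; y = λ·(26 - 57) - 52 ≡ 39. → (57, 39)
10P: (57, 39) + (5, 28). λ = (28 - 39)/(5 - 57) ≡ 48/7 mod 59. 7⁻¹ ≡ 17 (mod 59) since 7·17 = 119 ≡ 1, so λ ≡ 49.
  x = λ² - 57 - 5 = 2401 - 62 ≡ 38; y = λ·(57 - 38) - 39 ≡ 7. → (38, 7)
11P: (38, 7) + (5, 28). λ = (28 - 7)/(5 - 38) ≡ 21/26 mod 59. 26⁻¹ ≡ 25 (mod 59), so λ ≡ 53.
  x = λ² - 38 - 5 = 2809 - 43 ≡ 52; y = λ·(38 - 52) - 7 ≡ 18. → (52, 18)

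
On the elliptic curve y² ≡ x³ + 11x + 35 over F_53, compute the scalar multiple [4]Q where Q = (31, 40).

Repeated addition: build up to 4Q.
2Q: tangent at (31, 40): λ = (3·31² + 11)/(2·40) ≡ 32/27. 27⁻¹ ≡ 2 (mod 53), so λ ≡ 32·2 ≡ 11.
  x = λ² - 31 - 31 = 121 - 62 ≡ 6; y = λ·(31 - 6) - 40 ≡ 23. → (6, 23)
3Q: (6, 23) + (31, 40). λ = (40 - 23)/(31 - 6) ≡ 17/25 mod 53. 25⁻¹ ≡ 17 (mod 53), so λ ≡ 24.
  x = λ² - 6 - 31 = 576 - 37 ≡ 9; y = λ·(6 - 9) - 23 ≡ 11. → (9, 11)
4Q: (9, 11) + (31, 40). λ = (40 - 11)/(31 - 9) ≡ 29/22 mod 53. 22⁻¹ ≡ 41 (mod 53), so λ ≡ 23.
  x = λ² - 9 - 31 = 529 - 40 ≡ 12; y = λ·(9 - 12) - 11 ≡ 26. → (12, 26)

(12, 26)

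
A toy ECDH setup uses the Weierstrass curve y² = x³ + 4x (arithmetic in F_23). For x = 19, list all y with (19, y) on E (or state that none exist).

x³ + 4x + 0 = 6935 ≡ 12 (mod 23).
Square roots of 12 mod 23: 9 and 14 (since 9² = 81 ≡ 12).

9, 14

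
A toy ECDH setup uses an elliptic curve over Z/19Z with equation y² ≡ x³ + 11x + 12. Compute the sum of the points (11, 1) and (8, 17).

(11, 1) + (8, 17). λ = (17 - 1)/(8 - 11) ≡ 16/16 mod 19. 16⁻¹ ≡ 6 (mod 19) since 16·6 = 96 ≡ 1, so λ ≡ 1.
  x = λ² - 11 - 8 = 1 - 19 ≡ 1; y = λ·(11 - 1) - 1 ≡ 9. → (1, 9)

(1, 9)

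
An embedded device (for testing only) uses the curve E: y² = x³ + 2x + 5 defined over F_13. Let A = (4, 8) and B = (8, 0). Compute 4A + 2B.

(4, 8)

First 4A:
Double-and-add on 4 = (100)₂. Start with A = (4, 8) for the leading 1-bit.
double: tangent at (4, 8): λ = (3·4² + 2)/(2·8) ≡ 11/3. 3⁻¹ ≡ 9 (mod 13) since 3·9 = 27 ≡ 1, so λ ≡ 11·9 ≡ 8.
  x = λ² - 4 - 4 = 64 - 8 ≡ 4; y = λ·(4 - 4) - 8 ≡ 5. → (4, 5)
double: tangent at (4, 5): λ = (3·4² + 2)/(2·5) ≡ 11/10. 10⁻¹ ≡ 4 (mod 13), so λ ≡ 11·4 ≡ 5.
  x = λ² - 4 - 4 = 25 - 8 ≡ 4; y = λ·(4 - 4) - 5 ≡ 8. → (4, 8)
4A = (4, 8).
Next 2B:
Repeated addition: build up to 2B.
2B: (8, 0) + (8, 0): same x and y₁ ≡ -y₂, so the sum is the point at infinity.
2B = the point at infinity.
Finally 4A + 2B:
(4, 8) + the point at infinity = (4, 8) (identity).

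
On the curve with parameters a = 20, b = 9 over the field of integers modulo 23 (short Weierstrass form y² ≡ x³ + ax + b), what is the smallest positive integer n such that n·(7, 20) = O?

2P: tangent at (7, 20): λ = (3·7² + 20)/(2·20) ≡ 6/17. 17⁻¹ ≡ 19 (mod 23), so λ ≡ 6·19 ≡ 22.
  x = λ² - 7 - 7 = 484 - 14 ≡ 10; y = λ·(7 - 10) - 20 ≡ 6. → (10, 6)
3P: (10, 6) + (7, 20). λ = (20 - 6)/(7 - 10) ≡ 14/20 mod 23. 20⁻¹ ≡ 15 (mod 23) since 20·15 = 300 ≡ 1, so λ ≡ 3.
  x = λ² - 10 - 7 = 9 - 17 ≡ 15; y = λ·(10 - 15) - 6 ≡ 2. → (15, 2)
4P: (15, 2) + (7, 20). λ = (20 - 2)/(7 - 15) ≡ 18/15 mod 23. 15⁻¹ ≡ 20 (mod 23) since 15·20 = 300 ≡ 1, so λ ≡ 15.
  x = λ² - 15 - 7 = 225 - 22 ≡ 19; y = λ·(15 - 19) - 2 ≡ 7. → (19, 7)
5P: (19, 7) + (7, 20). λ = (20 - 7)/(7 - 19) ≡ 13/11 mod 23. 11⁻¹ ≡ 21 (mod 23), so λ ≡ 20.
  x = λ² - 19 - 7 = 400 - 26 ≡ 6; y = λ·(19 - 6) - 7 ≡ 0. → (6, 0)
6P: (6, 0) + (7, 20). λ = (20 - 0)/(7 - 6) ≡ 20/1 mod 23. 1⁻¹ ≡ 1 (mod 23) since 1·1 = 1 ≡ 1, so λ ≡ 20.
  x = λ² - 6 - 7 = 400 - 13 ≡ 19; y = λ·(6 - 19) - 0 ≡ 16. → (19, 16)
7P: (19, 16) + (7, 20). λ = (20 - 16)/(7 - 19) ≡ 4/11 mod 23. 11⁻¹ ≡ 21 (mod 23) since 11·21 = 231 ≡ 1, so λ ≡ 15.
  x = λ² - 19 - 7 = 225 - 26 ≡ 15; y = λ·(19 - 15) - 16 ≡ 21. → (15, 21)
8P: (15, 21) + (7, 20). λ = (20 - 21)/(7 - 15) ≡ 22/15 mod 23. 15⁻¹ ≡ 20 (mod 23) since 15·20 = 300 ≡ 1, so λ ≡ 3.
  x = λ² - 15 - 7 = 9 - 22 ≡ 10; y = λ·(15 - 10) - 21 ≡ 17. → (10, 17)
9P: (10, 17) + (7, 20). λ = (20 - 17)/(7 - 10) ≡ 3/20 mod 23. 20⁻¹ ≡ 15 (mod 23), so λ ≡ 22.
  x = λ² - 10 - 7 = 484 - 17 ≡ 7; y = λ·(10 - 7) - 17 ≡ 3. → (7, 3)
10P: (7, 3) + (7, 20): same x and y₁ ≡ -y₂, so the sum is O.
10P = O, so the order is 10.

10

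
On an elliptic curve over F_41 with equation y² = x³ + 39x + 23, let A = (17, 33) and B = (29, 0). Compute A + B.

(17, 33) + (29, 0). λ = (0 - 33)/(29 - 17) ≡ 8/12 mod 41. 12⁻¹ ≡ 24 (mod 41), so λ ≡ 28.
  x = λ² - 17 - 29 = 784 - 46 ≡ 0; y = λ·(17 - 0) - 33 ≡ 33. → (0, 33)

(0, 33)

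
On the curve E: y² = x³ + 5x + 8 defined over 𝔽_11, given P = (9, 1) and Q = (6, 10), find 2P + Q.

(1, 5)

First 2P:
Repeated addition: build up to 2P.
2P: tangent at (9, 1): λ = (3·9² + 5)/(2·1) ≡ 6/2. 2⁻¹ ≡ 6 (mod 11) since 2·6 = 12 ≡ 1, so λ ≡ 6·6 ≡ 3.
  x = λ² - 9 - 9 = 9 - 18 ≡ 2; y = λ·(9 - 2) - 1 ≡ 9. → (2, 9)
2P = (2, 9).
Finally 2P + Q:
(2, 9) + (6, 10). λ = (10 - 9)/(6 - 2) ≡ 1/4 mod 11. 4⁻¹ ≡ 3 (mod 11) since 4·3 = 12 ≡ 1, so λ ≡ 3.
  x = λ² - 2 - 6 = 9 - 8 ≡ 1; y = λ·(2 - 1) - 9 ≡ 5. → (1, 5)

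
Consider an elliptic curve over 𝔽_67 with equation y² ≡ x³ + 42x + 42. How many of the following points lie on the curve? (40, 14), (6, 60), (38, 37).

2

(40, 14): 14² ≡ 62, rhs ≡ 62 → on.
(6, 60): 60² ≡ 49, rhs ≡ 41 → off.
(38, 37): 37² ≡ 29, rhs ≡ 29 → on.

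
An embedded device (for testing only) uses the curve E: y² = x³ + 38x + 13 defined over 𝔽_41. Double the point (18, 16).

tangent at (18, 16): λ = (3·18² + 38)/(2·16) ≡ 26/32. 32⁻¹ ≡ 9 (mod 41) since 32·9 = 288 ≡ 1, so λ ≡ 26·9 ≡ 29.
  x = λ² - 18 - 18 = 841 - 36 ≡ 26; y = λ·(18 - 26) - 16 ≡ 39. → (26, 39)

(26, 39)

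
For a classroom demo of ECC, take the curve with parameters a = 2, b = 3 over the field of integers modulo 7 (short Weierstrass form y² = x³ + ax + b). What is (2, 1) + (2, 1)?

tangent at (2, 1): λ = (3·2² + 2)/(2·1) ≡ 0/2. 2⁻¹ ≡ 4 (mod 7), so λ ≡ 0·4 ≡ 0.
  x = λ² - 2 - 2 = 0 - 4 ≡ 3; y = λ·(2 - 3) - 1 ≡ 6. → (3, 6)

(3, 6)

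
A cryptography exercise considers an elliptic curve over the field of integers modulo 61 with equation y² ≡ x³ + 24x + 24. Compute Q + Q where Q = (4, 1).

tangent at (4, 1): λ = (3·4² + 24)/(2·1) ≡ 11/2. 2⁻¹ ≡ 31 (mod 61), so λ ≡ 11·31 ≡ 36.
  x = λ² - 4 - 4 = 1296 - 8 ≡ 7; y = λ·(4 - 7) - 1 ≡ 13. → (7, 13)

(7, 13)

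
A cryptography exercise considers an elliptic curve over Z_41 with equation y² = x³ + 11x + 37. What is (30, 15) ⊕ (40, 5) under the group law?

(13, 9)

(30, 15) + (40, 5). λ = (5 - 15)/(40 - 30) ≡ 31/10 mod 41. 10⁻¹ ≡ 37 (mod 41), so λ ≡ 40.
  x = λ² - 30 - 40 = 1600 - 70 ≡ 13; y = λ·(30 - 13) - 15 ≡ 9. → (13, 9)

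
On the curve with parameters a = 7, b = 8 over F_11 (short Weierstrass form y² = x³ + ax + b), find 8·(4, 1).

Write G = (4, 1).
Repeated addition: build up to 8G.
2G: tangent at (4, 1): λ = (3·4² + 7)/(2·1) ≡ 0/2. 2⁻¹ ≡ 6 (mod 11), so λ ≡ 0·6 ≡ 0.
  x = λ² - 4 - 4 = 0 - 8 ≡ 3; y = λ·(4 - 3) - 1 ≡ 10. → (3, 10)
3G: (3, 10) + (4, 1). λ = (1 - 10)/(4 - 3) ≡ 2/1 mod 11. 1⁻¹ ≡ 1 (mod 11), so λ ≡ 2.
  x = λ² - 3 - 4 = 4 - 7 ≡ 8; y = λ·(3 - 8) - 10 ≡ 2. → (8, 2)
4G: (8, 2) + (4, 1). λ = (1 - 2)/(4 - 8) ≡ 10/7 mod 11. 7⁻¹ ≡ 8 (mod 11) since 7·8 = 56 ≡ 1, so λ ≡ 3.
  x = λ² - 8 - 4 = 9 - 12 ≡ 8; y = λ·(8 - 8) - 2 ≡ 9. → (8, 9)
5G: (8, 9) + (4, 1). λ = (1 - 9)/(4 - 8) ≡ 3/7 mod 11. 7⁻¹ ≡ 8 (mod 11), so λ ≡ 2.
  x = λ² - 8 - 4 = 4 - 12 ≡ 3; y = λ·(8 - 3) - 9 ≡ 1. → (3, 1)
6G: (3, 1) + (4, 1). λ = (1 - 1)/(4 - 3) ≡ 0/1 mod 11. 1⁻¹ ≡ 1 (mod 11), so λ ≡ 0.
  x = λ² - 3 - 4 = 0 - 7 ≡ 4; y = λ·(3 - 4) - 1 ≡ 10. → (4, 10)
7G: (4, 10) + (4, 1): same x and y₁ ≡ -y₂, so the sum is O.
8G: O + (4, 1) = (4, 1) (identity).

(4, 1)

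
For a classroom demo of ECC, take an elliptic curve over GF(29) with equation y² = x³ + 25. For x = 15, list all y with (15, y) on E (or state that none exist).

x³ + 0x + 25 = 3400 ≡ 7 (mod 29).
Square roots of 7 mod 29: 6 and 23 (since 6² = 36 ≡ 7).

6, 23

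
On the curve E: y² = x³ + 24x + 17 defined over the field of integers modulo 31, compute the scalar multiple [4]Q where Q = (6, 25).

(8, 15)

Double-and-add on 4 = (100)₂. Start with Q = (6, 25) for the leading 1-bit.
double: tangent at (6, 25): λ = (3·6² + 24)/(2·25) ≡ 8/19. 19⁻¹ ≡ 18 (mod 31) since 19·18 = 342 ≡ 1, so λ ≡ 8·18 ≡ 20.
  x = λ² - 6 - 6 = 400 - 12 ≡ 16; y = λ·(6 - 16) - 25 ≡ 23. → (16, 23)
double: tangent at (16, 23): λ = (3·16² + 24)/(2·23) ≡ 17/15. 15⁻¹ ≡ 29 (mod 31), so λ ≡ 17·29 ≡ 28.
  x = λ² - 16 - 16 = 784 - 32 ≡ 8; y = λ·(16 - 8) - 23 ≡ 15. → (8, 15)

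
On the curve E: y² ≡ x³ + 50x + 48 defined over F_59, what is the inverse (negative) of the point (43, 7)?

(43, 52)

-(43, 7) = (43, -7 mod 59) = (43, 52).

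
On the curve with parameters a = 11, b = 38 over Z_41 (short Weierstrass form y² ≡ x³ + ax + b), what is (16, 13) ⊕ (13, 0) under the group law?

(16, 13) + (13, 0). λ = (0 - 13)/(13 - 16) ≡ 28/38 mod 41. 38⁻¹ ≡ 27 (mod 41) since 38·27 = 1026 ≡ 1, so λ ≡ 18.
  x = λ² - 16 - 13 = 324 - 29 ≡ 8; y = λ·(16 - 8) - 13 ≡ 8. → (8, 8)

(8, 8)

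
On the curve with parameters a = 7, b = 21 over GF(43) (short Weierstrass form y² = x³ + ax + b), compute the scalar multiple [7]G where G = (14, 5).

(29, 24)

Repeated addition: build up to 7G.
2G: tangent at (14, 5): λ = (3·14² + 7)/(2·5) ≡ 36/10. 10⁻¹ ≡ 13 (mod 43), so λ ≡ 36·13 ≡ 38.
  x = λ² - 14 - 14 = 1444 - 28 ≡ 40; y = λ·(14 - 40) - 5 ≡ 39. → (40, 39)
3G: (40, 39) + (14, 5). λ = (5 - 39)/(14 - 40) ≡ 9/17 mod 43. 17⁻¹ ≡ 38 (mod 43) since 17·38 = 646 ≡ 1, so λ ≡ 41.
  x = λ² - 40 - 14 = 1681 - 54 ≡ 36; y = λ·(40 - 36) - 39 ≡ 39. → (36, 39)
4G: (36, 39) + (14, 5). λ = (5 - 39)/(14 - 36) ≡ 9/21 mod 43. 21⁻¹ ≡ 41 (mod 43), so λ ≡ 25.
  x = λ² - 36 - 14 = 625 - 50 ≡ 16; y = λ·(36 - 16) - 39 ≡ 31. → (16, 31)
5G: (16, 31) + (14, 5). λ = (5 - 31)/(14 - 16) ≡ 17/41 mod 43. 41⁻¹ ≡ 21 (mod 43) since 41·21 = 861 ≡ 1, so λ ≡ 13.
  x = λ² - 16 - 14 = 169 - 30 ≡ 10; y = λ·(16 - 10) - 31 ≡ 4. → (10, 4)
6G: (10, 4) + (14, 5). λ = (5 - 4)/(14 - 10) ≡ 1/4 mod 43. 4⁻¹ ≡ 11 (mod 43), so λ ≡ 11.
  x = λ² - 10 - 14 = 121 - 24 ≡ 11; y = λ·(10 - 11) - 4 ≡ 28. → (11, 28)
7G: (11, 28) + (14, 5). λ = (5 - 28)/(14 - 11) ≡ 20/3 mod 43. 3⁻¹ ≡ 29 (mod 43) since 3·29 = 87 ≡ 1, so λ ≡ 21.
  x = λ² - 11 - 14 = 441 - 25 ≡ 29; y = λ·(11 - 29) - 28 ≡ 24. → (29, 24)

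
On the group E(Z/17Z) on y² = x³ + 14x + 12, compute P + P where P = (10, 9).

tangent at (10, 9): λ = (3·10² + 14)/(2·9) ≡ 8/1. 1⁻¹ ≡ 1 (mod 17), so λ ≡ 8·1 ≡ 8.
  x = λ² - 10 - 10 = 64 - 20 ≡ 10; y = λ·(10 - 10) - 9 ≡ 8. → (10, 8)

(10, 8)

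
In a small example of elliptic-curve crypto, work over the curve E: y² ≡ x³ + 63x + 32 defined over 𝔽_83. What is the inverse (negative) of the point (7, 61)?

(7, 22)

-(7, 61) = (7, -61 mod 83) = (7, 22).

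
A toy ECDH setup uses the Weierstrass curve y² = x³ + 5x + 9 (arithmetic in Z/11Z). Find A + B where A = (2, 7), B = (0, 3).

(2, 4)

(2, 7) + (0, 3). λ = (3 - 7)/(0 - 2) ≡ 7/9 mod 11. 9⁻¹ ≡ 5 (mod 11), so λ ≡ 2.
  x = λ² - 2 - 0 = 4 - 2 ≡ 2; y = λ·(2 - 2) - 7 ≡ 4. → (2, 4)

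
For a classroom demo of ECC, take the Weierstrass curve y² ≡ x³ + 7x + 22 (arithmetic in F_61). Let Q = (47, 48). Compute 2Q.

(12, 59)

tangent at (47, 48): λ = (3·47² + 7)/(2·48) ≡ 46/35. 35⁻¹ ≡ 7 (mod 61), so λ ≡ 46·7 ≡ 17.
  x = λ² - 47 - 47 = 289 - 94 ≡ 12; y = λ·(47 - 12) - 48 ≡ 59. → (12, 59)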